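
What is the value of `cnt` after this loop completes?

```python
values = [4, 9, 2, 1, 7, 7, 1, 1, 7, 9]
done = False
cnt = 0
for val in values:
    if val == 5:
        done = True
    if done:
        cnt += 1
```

Count elements after first 5 in [4, 9, 2, 1, 7, 7, 1, 1, 7, 9]
`cnt` takes the values: 0

Answer: 0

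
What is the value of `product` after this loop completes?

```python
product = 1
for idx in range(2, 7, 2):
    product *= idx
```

Product of even numbers 2 to 6
`product` takes the values: 1 → 2 → 8 → 48

Answer: 48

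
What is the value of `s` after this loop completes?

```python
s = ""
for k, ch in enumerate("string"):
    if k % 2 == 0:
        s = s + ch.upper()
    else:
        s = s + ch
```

Uppercase even positions in 'string'
`s` takes the values: "" → "S" → "St" → "StR" → "StRi" → "StRiN" → "StRiNg"

Answer: "StRiNg"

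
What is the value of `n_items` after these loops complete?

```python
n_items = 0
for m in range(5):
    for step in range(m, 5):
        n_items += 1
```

Upper triangle: 5 + 4 + ... + 1
`n_items` takes the values: 0 → 1 → 2 → 3 → 4 → 5 → 6 → 7 → 8 → 9 → 10 → 11 → 12 → 13 → 14 → 15

Answer: 15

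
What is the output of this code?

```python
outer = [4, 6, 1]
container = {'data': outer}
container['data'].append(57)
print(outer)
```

Key concept: dict holds reference to list.
Step by step:
`outer = [4, 6, 1]` → outer = [4, 6, 1]
`container = {'data': outer}` → container = {'data': [4, 6, 1]}
`container['data'].append(57)` → outer = [4, 6, 1, 57]; container = {'data': [4, 6, 1, 57]}
`print(outer)` → prints [4, 6, 1, 57]

Answer: [4, 6, 1, 57]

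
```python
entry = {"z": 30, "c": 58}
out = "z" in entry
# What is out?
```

Trace:
`entry = {"z": 30, "c": 58}` → entry = {'z': 30, 'c': 58}
`out = "z" in entry` → out = True
So out = True

Answer: True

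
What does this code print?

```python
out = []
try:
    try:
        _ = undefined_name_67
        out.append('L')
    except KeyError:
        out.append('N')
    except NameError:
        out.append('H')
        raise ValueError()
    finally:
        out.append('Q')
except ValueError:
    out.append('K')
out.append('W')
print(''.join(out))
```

Execution trace: 'H' (inner except NameError) → 'Q' (inner finally) → 'K' (outer except ValueError) → 'W' (after the try/except). Output: HQKW

Answer: HQKW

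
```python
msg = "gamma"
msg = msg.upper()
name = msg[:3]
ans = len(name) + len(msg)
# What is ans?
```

Trace:
`msg = "gamma"` → msg = 'gamma'
`msg = msg.upper()` → msg = 'GAMMA'
`name = msg[:3]` → name = 'GAM'
`ans = len(name) + len(msg)` → ans = 8
So ans = 8

Answer: 8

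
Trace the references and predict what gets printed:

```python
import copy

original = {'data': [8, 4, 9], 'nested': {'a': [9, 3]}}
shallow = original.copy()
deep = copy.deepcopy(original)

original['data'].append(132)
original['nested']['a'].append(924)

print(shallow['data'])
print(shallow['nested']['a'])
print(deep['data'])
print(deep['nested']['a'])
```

Key concept: comparing shallow vs deep copy.
Step by step:
`original = {'data': [8, 4, 9], 'nested': {'a': [9, 3]}}` → original = {'data': [8, 4, 9], 'nested': {'a': [9, 3]}}
`shallow = original.copy()` → shallow = {'data': [8, 4, 9], 'nested': {'a': [9, 3]}}
`deep = copy.deepcopy(original)` → deep = {'data': [8, 4, 9], 'nested': {'a': [9, 3]}}
`original['data'].append(132)` → original = {'data': [8, 4, 9, 132], 'nested': {'a': [9, 3]}}; shallow = {'data': [8, 4, 9, 132], 'nested': {'a': [9, 3]}}
`original['nested']['a'].append(924)` → original = {'data': [8, 4, 9, 132], 'nested': {'a': [9, 3, 924]}}; shallow = {'data': [8, 4, 9, 132], 'nested': {'a': [9, 3, 924]}}
`print(shallow['data'])` → prints [8, 4, 9, 132]
`print(shallow['nested']['a'])` → prints [9, 3, 924]
`print(deep['data'])` → prints [8, 4, 9]
`print(deep['nested']['a'])` → prints [9, 3]

Answer:
[8, 4, 9, 132]
[9, 3, 924]
[8, 4, 9]
[9, 3]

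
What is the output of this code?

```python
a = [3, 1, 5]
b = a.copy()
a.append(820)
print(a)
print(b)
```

Key concept: list.copy() creates independent copy.
Step by step:
`a = [3, 1, 5]` → a = [3, 1, 5]
`b = a.copy()` → b = [3, 1, 5]
`a.append(820)` → a = [3, 1, 5, 820]
`print(a)` → prints [3, 1, 5, 820]
`print(b)` → prints [3, 1, 5]

Answer:
[3, 1, 5, 820]
[3, 1, 5]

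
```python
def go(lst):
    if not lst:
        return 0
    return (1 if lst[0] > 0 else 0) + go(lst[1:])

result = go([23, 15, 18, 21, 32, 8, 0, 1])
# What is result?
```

Count of positive elements in [23, 15, 18, 21, 32, 8, 0, 1] = 7

Answer: 7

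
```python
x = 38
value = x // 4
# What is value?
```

Trace:
`x = 38` → x = 38
`value = x // 4` → value = 9
So value = 9

Answer: 9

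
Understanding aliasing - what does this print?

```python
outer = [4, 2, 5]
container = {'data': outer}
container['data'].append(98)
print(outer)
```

Key concept: dict holds reference to list.
Step by step:
`outer = [4, 2, 5]` → outer = [4, 2, 5]
`container = {'data': outer}` → container = {'data': [4, 2, 5]}
`container['data'].append(98)` → outer = [4, 2, 5, 98]; container = {'data': [4, 2, 5, 98]}
`print(outer)` → prints [4, 2, 5, 98]

Answer: [4, 2, 5, 98]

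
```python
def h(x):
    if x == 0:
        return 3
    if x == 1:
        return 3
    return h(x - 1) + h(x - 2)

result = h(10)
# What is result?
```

Build up from base cases: h(0)=3, h(1)=3, h(2)=6, h(3)=9, h(4)=15, h(5)=24, h(6)=39, ..., h(10)=267

Answer: 267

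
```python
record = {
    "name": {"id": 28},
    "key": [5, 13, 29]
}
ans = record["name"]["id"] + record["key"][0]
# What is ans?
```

Trace:
`record = { ...` → record = {'name': {'id': 28}, 'key': [5, 13, 29]}
`ans = record["name"]["id"] + record["key"][0]` → ans = 33
So ans = 33

Answer: 33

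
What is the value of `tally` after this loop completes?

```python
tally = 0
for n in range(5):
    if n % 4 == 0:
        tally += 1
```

Count numbers divisible by 4 in range(5)
`tally` takes the values: 0 → 1 → 2

Answer: 2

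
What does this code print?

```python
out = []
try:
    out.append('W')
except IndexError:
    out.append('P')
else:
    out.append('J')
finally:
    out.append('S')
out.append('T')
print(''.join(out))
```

Execution trace: 'W' (try body, no exception) → 'J' (else) → 'S' (finally) → 'T' (after the try/except). Output: WJST

Answer: WJST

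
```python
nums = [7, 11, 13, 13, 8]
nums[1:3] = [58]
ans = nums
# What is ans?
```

Trace:
`nums = [7, 11, 13, 13, 8]` → nums = [7, 11, 13, 13, 8]
`nums[1:3] = [58]` → nums = [7, 58, 13, 8]
`ans = nums` → ans = [7, 58, 13, 8]
So ans = [7, 58, 13, 8]

Answer: [7, 58, 13, 8]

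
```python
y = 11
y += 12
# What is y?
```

Trace:
`y = 11` → y = 11
`y += 12` → y = 23
So y = 23

Answer: 23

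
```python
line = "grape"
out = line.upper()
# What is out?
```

Trace:
`line = "grape"` → line = 'grape'
`out = line.upper()` → out = 'GRAPE'
So out = 'GRAPE'

Answer: 'GRAPE'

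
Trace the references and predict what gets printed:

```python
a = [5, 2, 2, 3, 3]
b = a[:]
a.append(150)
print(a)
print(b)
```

Key concept: slice [:] creates copy.
Step by step:
`a = [5, 2, 2, 3, 3]` → a = [5, 2, 2, 3, 3]
`b = a[:]` → b = [5, 2, 2, 3, 3]
`a.append(150)` → a = [5, 2, 2, 3, 3, 150]
`print(a)` → prints [5, 2, 2, 3, 3, 150]
`print(b)` → prints [5, 2, 2, 3, 3]

Answer:
[5, 2, 2, 3, 3, 150]
[5, 2, 2, 3, 3]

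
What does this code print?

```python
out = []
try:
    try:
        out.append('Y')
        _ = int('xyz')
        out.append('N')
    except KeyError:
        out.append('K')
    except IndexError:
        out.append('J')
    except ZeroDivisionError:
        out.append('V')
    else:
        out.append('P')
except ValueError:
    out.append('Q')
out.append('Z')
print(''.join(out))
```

Execution trace: 'Y' (try body) → 'Q' (outer except ValueError) → 'Z' (after the try/except). Output: YQZ

Answer: YQZ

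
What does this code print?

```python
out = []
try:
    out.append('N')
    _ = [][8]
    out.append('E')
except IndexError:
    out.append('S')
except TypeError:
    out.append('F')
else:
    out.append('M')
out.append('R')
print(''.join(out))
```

Execution trace: 'N' (try body) → 'S' (except IndexError) → 'R' (after the try/except). Output: NSR

Answer: NSR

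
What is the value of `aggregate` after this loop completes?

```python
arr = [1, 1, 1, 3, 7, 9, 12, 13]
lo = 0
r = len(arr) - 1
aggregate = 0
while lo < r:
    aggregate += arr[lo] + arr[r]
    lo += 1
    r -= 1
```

Sum of pairs from ends
`aggregate` takes the values: 0 → 14 → 27 → 37 → 47

Answer: 47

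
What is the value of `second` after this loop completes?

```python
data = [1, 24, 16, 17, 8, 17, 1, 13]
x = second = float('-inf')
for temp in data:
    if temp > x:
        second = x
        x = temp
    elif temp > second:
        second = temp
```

Second largest (with repeats) in [1, 24, 16, 17, 8, 17, 1, 13]
`second` takes the values: -inf → 1 → 16 → 17

Answer: 17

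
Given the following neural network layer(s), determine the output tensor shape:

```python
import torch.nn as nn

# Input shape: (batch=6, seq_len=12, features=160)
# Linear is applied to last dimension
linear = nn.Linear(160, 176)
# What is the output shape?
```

Input: (6, 12, 160) -> Output: (6, 12, 176)

Answer: (6, 12, 176)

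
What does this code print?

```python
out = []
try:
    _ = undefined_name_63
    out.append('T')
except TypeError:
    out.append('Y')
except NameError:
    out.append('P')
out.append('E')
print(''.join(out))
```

Execution trace: 'P' (except NameError) → 'E' (after the try/except). Output: PE

Answer: PE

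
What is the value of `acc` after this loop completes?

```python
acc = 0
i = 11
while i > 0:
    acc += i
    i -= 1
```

Sum 11 down to 1
`acc` takes the values: 0 → 11 → 21 → 30 → 38 → 45 → 51 → 56 → 60 → 63 → 65 → 66

Answer: 66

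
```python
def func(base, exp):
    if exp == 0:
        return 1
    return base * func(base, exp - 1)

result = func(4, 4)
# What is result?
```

func(4, 4) = 4 * 4 * 4 * 4 = 256

Answer: 256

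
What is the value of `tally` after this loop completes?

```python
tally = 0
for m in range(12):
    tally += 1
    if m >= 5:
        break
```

Loop breaks when m reaches 5, tally is 6
`tally` takes the values: 0 → 1 → 2 → 3 → 4 → 5 → 6

Answer: 6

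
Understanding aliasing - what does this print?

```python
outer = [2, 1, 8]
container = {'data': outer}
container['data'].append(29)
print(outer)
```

Key concept: dict holds reference to list.
Step by step:
`outer = [2, 1, 8]` → outer = [2, 1, 8]
`container = {'data': outer}` → container = {'data': [2, 1, 8]}
`container['data'].append(29)` → outer = [2, 1, 8, 29]; container = {'data': [2, 1, 8, 29]}
`print(outer)` → prints [2, 1, 8, 29]

Answer: [2, 1, 8, 29]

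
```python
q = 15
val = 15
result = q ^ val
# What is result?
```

Trace:
`q = 15` → q = 15
`val = 15` → val = 15
`result = q ^ val` → result = 0
So result = 0

Answer: 0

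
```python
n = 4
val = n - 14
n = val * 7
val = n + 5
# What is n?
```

Trace:
`n = 4` → n = 4
`val = n - 14` → val = -10
`n = val * 7` → n = -70
`val = n + 5` → val = -65
So n = -70

Answer: -70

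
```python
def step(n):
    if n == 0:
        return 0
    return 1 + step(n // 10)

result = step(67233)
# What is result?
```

Count of digits of 67233: 5

Answer: 5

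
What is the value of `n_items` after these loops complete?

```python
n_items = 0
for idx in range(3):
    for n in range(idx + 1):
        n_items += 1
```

Triangle: 1 + 2 + ... + 3
`n_items` takes the values: 0 → 1 → 2 → 3 → 4 → 5 → 6

Answer: 6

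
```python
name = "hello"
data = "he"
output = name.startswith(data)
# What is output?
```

Trace:
`name = "hello"` → name = 'hello'
`data = "he"` → data = 'he'
`output = name.startswith(data)` → output = True
So output = True

Answer: True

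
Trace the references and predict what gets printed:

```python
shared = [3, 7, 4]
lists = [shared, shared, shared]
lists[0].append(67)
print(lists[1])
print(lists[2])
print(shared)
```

Key concept: list of same reference.
Step by step:
`shared = [3, 7, 4]` → shared = [3, 7, 4]
`lists = [shared, shared, shared]` → lists = [[3, 7, 4], [3, 7, 4], [3, 7, 4]]
`lists[0].append(67)` → shared = [3, 7, 4, 67]; lists = [[3, 7, 4, 67], [3, 7, 4, 67], [3, 7, 4, 67]]
`print(lists[1])` → prints [3, 7, 4, 67]
`print(lists[2])` → prints [3, 7, 4, 67]
`print(shared)` → prints [3, 7, 4, 67]

Answer:
[3, 7, 4, 67]
[3, 7, 4, 67]
[3, 7, 4, 67]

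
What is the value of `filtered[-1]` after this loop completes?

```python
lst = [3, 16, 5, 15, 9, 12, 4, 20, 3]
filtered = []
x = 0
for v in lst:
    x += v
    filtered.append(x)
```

Cumulative sum ends at 87
`filtered` takes the values: [] → [3] → [3, 19] → [3, 19, 24] → [3, 19, 24, 39] → [3, 19, 24, 39, 48] → [3, 19, 24, 39, 48, 60] → [3, 19, 24, 39, 48, 60, 64] → [3, 19, 24, 39, 48, 60, 64, 84] → [3, 19, 24, 39, 48, 60, 64, 84, 87]
So `filtered[-1]` = 87

Answer: 87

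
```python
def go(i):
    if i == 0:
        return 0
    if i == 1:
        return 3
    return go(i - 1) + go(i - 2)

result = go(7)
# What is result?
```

Build up from base cases: go(0)=0, go(1)=3, go(2)=3, go(3)=6, go(4)=9, go(5)=15, go(6)=24, ..., go(7)=39

Answer: 39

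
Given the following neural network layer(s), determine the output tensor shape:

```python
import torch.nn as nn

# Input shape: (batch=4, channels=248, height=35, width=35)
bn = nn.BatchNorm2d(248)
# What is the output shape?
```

Input: (4, 248, 35, 35) -> Output: (4, 248, 35, 35)

Answer: (4, 248, 35, 35)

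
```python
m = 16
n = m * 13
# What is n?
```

Trace:
`m = 16` → m = 16
`n = m * 13` → n = 208
So n = 208

Answer: 208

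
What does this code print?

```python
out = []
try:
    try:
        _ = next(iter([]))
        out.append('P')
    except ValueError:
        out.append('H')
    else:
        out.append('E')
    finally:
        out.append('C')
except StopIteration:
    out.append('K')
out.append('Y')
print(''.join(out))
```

Execution trace: 'C' (inner finally) → 'K' (outer except StopIteration) → 'Y' (after the try/except). Output: CKY

Answer: CKY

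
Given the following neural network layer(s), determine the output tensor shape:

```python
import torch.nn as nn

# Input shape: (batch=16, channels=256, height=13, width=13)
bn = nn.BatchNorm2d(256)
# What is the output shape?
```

Input: (16, 256, 13, 13) -> Output: (16, 256, 13, 13)

Answer: (16, 256, 13, 13)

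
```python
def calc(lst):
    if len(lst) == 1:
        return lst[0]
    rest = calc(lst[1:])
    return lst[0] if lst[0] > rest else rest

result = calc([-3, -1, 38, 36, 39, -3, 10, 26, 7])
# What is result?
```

Recursive max over [-3, -1, 38, 36, 39, -3, 10, 26, 7] = 39

Answer: 39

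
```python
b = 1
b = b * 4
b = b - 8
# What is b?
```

Trace:
`b = 1` → b = 1
`b = b * 4` → b = 4
`b = b - 8` → b = -4
So b = -4

Answer: -4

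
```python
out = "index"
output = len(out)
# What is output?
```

Trace:
`out = "index"` → out = 'index'
`output = len(out)` → output = 5
So output = 5

Answer: 5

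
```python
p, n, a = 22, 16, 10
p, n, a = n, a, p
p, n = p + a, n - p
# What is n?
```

Trace:
`p, n, a = 22, 16, 10` → p = 22; n = 16; a = 10
`p, n, a = n, a, p` → p = 16; n = 10; a = 22
`p, n = p + a, n - p` → p = 38; n = -6
So n = -6

Answer: -6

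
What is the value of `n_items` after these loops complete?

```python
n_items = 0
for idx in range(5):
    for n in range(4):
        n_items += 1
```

5 * 4 = 20
`n_items` takes the values: 0 → 1 → 2 → 3 → 4 → 5 → 6 → 7 → 8 → 9 → 10 → 11 → 12 → 13 → 14 → 15 → 16 → 17 → 18 → 19 → 20

Answer: 20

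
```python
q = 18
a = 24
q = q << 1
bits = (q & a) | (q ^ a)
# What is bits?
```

Trace:
`q = 18` → q = 18
`a = 24` → a = 24
`q = q << 1` → q = 36
`bits = (q & a) | (q ^ a)` → bits = 60
So bits = 60

Answer: 60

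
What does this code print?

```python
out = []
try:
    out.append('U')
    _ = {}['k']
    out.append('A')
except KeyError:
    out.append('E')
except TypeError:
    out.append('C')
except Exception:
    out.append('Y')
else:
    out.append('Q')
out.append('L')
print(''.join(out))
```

Execution trace: 'U' (try body) → 'E' (except KeyError) → 'L' (after the try/except). Output: UEL

Answer: UEL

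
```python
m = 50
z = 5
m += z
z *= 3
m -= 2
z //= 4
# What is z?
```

Trace:
`m = 50` → m = 50
`z = 5` → z = 5
`m += z` → m = 55
`z *= 3` → z = 15
`m -= 2` → m = 53
`z //= 4` → z = 3
So z = 3

Answer: 3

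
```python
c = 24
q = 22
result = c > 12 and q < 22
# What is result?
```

Trace:
`c = 24` → c = 24
`q = 22` → q = 22
`result = c > 12 and q < 22` → result = False
So result = False

Answer: False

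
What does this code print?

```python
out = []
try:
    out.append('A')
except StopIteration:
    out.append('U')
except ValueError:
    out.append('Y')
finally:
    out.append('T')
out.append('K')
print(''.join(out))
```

Execution trace: 'A' (try body, no exception) → 'T' (finally) → 'K' (after the try/except). Output: ATK

Answer: ATK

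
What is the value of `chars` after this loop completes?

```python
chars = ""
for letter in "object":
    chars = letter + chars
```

Reverse 'object'
`chars` takes the values: "" → "o" → "bo" → "jbo" → "ejbo" → "cejbo" → "tcejbo"

Answer: "tcejbo"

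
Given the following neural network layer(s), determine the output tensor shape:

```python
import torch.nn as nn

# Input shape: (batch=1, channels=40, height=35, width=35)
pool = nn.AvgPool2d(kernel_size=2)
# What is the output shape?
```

Input: (1, 40, 35, 35) -> Output: (1, 40, 17, 17)

Answer: (1, 40, 17, 17)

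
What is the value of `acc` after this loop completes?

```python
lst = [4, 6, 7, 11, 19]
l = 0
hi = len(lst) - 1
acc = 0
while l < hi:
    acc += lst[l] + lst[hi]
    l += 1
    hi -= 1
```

Sum of pairs from ends
`acc` takes the values: 0 → 23 → 40

Answer: 40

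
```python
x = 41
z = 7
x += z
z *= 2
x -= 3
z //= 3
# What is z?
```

Trace:
`x = 41` → x = 41
`z = 7` → z = 7
`x += z` → x = 48
`z *= 2` → z = 14
`x -= 3` → x = 45
`z //= 3` → z = 4
So z = 4

Answer: 4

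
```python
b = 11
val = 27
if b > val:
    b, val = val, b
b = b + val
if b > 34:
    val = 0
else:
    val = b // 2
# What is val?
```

Trace:
`b = 11` → b = 11
`val = 27` → val = 27
`if b > val: ...` → b > val is False → no variable changes
`b = b + val` → b = 38
`if b > 34: ...` → b > 34 is True → val = 0
So val = 0

Answer: 0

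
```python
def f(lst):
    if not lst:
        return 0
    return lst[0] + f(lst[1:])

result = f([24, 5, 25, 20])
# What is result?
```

24 + 5 + 25 + 20 + 0 = 74

Answer: 74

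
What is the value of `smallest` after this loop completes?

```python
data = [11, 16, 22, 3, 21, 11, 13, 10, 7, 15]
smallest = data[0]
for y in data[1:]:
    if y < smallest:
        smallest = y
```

Minimum of [11, 16, 22, 3, 21, 11, 13, 10, 7, 15]
`smallest` takes the values: 11 → 3

Answer: 3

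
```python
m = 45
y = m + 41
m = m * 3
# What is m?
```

Trace:
`m = 45` → m = 45
`y = m + 41` → y = 86
`m = m * 3` → m = 135
So m = 135

Answer: 135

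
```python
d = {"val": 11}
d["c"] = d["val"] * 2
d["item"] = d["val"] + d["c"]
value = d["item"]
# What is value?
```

Trace:
`d = {"val": 11}` → d = {'val': 11}
`d["c"] = d["val"] * 2` → d = {'val': 11, 'c': 22}
`d["item"] = d["val"] + d["c"]` → d = {'val': 11, 'c': 22, 'item': 33}
`value = d["item"]` → value = 33
So value = 33

Answer: 33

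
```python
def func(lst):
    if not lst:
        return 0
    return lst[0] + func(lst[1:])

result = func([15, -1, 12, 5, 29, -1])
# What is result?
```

15 + (-1) + 12 + 5 + 29 + (-1) + 0 = 59

Answer: 59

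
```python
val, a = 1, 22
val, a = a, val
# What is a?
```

Trace:
`val, a = 1, 22` → val = 1; a = 22
`val, a = a, val` → val = 22; a = 1
So a = 1

Answer: 1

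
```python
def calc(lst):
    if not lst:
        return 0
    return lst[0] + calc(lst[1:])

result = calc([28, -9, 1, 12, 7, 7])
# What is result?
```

28 + (-9) + 1 + 12 + 7 + 7 + 0 = 46

Answer: 46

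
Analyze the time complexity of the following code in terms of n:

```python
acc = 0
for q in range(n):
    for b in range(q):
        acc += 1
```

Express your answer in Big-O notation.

Each loop level contributes: n × n. Multiplying the contributions gives O(n^2).

Answer: O(n^2)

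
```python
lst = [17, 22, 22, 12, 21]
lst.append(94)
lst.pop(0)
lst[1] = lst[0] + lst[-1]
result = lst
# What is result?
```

Trace:
`lst = [17, 22, 22, 12, 21]` → lst = [17, 22, 22, 12, 21]
`lst.append(94)` → lst = [17, 22, 22, 12, 21, 94]
`lst.pop(0)` → lst = [22, 22, 12, 21, 94]
`lst[1] = lst[0] + lst[-1]` → lst = [22, 116, 12, 21, 94]
`result = lst` → result = [22, 116, 12, 21, 94]
So result = [22, 116, 12, 21, 94]

Answer: [22, 116, 12, 21, 94]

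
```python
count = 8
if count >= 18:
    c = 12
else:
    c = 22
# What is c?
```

Trace:
`count = 8` → count = 8
`if count >= 18: ...` → count >= 18 is False, take else branch → c = 22
So c = 22

Answer: 22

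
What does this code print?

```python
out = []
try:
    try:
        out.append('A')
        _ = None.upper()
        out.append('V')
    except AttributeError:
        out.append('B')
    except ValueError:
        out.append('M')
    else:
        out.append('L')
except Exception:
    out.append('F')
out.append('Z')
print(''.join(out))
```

Execution trace: 'A' (inner try body) → 'B' (inner except AttributeError) → 'Z' (after the try/except). Output: ABZ

Answer: ABZ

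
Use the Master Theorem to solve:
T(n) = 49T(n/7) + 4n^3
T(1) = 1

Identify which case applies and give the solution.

a=49, b=7, f(n)=4n^3. log_7(49) = 2. Since c=3 > 2 and the regularity condition holds (49(n/7)^3 = (49/7^3)n^3 with 49/7^3 < 1), Case 3 applies: T(n) = Θ(f(n)) = O(n^3).

Answer: O(n^3) - Case 3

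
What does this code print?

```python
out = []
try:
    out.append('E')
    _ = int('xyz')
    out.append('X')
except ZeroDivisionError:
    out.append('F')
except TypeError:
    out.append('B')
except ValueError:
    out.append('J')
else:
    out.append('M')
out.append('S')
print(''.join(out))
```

Execution trace: 'E' (try body) → 'J' (except ValueError) → 'S' (after the try/except). Output: EJS

Answer: EJS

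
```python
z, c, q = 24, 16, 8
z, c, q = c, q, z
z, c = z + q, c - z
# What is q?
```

Trace:
`z, c, q = 24, 16, 8` → z = 24; c = 16; q = 8
`z, c, q = c, q, z` → z = 16; c = 8; q = 24
`z, c = z + q, c - z` → z = 40; c = -8
So q = 24

Answer: 24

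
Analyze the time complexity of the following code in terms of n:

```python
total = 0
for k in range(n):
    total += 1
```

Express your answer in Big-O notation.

Each loop level contributes: n. Multiplying the contributions gives O(n).

Answer: O(n)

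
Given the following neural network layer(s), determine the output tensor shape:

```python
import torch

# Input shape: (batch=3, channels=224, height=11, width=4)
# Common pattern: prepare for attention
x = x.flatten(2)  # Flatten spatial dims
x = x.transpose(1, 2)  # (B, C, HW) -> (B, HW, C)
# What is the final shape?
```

Input: (3, 224, 11, 4) -> after flatten(2): (3, 224, 44) -> Output: (3, 44, 224)

Answer: (3, 44, 224)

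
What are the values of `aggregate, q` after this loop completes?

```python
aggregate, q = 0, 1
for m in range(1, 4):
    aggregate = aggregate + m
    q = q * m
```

Sum and factorial of 1 to 3
`aggregate, q` takes the values: (0, 1) → (1, 1) → (3, 1) → (3, 2) → (6, 2) → (6, 6)

Answer: 6, 6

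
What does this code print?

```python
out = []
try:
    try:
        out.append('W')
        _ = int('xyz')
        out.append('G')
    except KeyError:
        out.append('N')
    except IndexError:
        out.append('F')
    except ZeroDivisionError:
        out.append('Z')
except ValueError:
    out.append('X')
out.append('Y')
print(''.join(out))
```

Execution trace: 'W' (try body) → 'X' (outer except ValueError) → 'Y' (after the try/except). Output: WXY

Answer: WXY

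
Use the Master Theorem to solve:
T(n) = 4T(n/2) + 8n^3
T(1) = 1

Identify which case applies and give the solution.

a=4, b=2, f(n)=8n^3. log_2(4) = 2. Since c=3 > 2 and the regularity condition holds (4(n/2)^3 = (4/2^3)n^3 with 4/2^3 < 1), Case 3 applies: T(n) = Θ(f(n)) = O(n^3).

Answer: O(n^3) - Case 3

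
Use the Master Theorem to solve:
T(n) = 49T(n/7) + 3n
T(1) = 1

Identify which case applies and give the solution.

a=49, b=7, f(n)=3n. log_7(49) = 2. Since c=1 < 2, Case 1 applies: T(n) = Θ(n^log_b(a)) = O(n^2).

Answer: O(n^2) - Case 1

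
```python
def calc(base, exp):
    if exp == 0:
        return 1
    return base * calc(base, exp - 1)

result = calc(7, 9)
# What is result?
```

calc(7, 9) = 7 * 7 * 7 * 7 * 7 * 7 * 7 * 7 * 7 = 40353607

Answer: 40353607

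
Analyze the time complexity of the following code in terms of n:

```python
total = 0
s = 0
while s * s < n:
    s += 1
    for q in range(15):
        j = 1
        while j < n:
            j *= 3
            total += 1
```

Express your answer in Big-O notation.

Each loop level contributes: √n × 1 × log n. Multiplying the contributions gives O(√n log n).

Answer: O(√n log n)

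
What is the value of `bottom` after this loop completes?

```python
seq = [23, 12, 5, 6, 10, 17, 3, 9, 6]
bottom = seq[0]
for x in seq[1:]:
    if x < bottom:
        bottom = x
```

Minimum of [23, 12, 5, 6, 10, 17, 3, 9, 6]
`bottom` takes the values: 23 → 12 → 5 → 3

Answer: 3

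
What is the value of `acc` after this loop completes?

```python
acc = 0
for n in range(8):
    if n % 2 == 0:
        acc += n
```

Sum of even numbers 0 to 7
`acc` takes the values: 0 → 2 → 6 → 12

Answer: 12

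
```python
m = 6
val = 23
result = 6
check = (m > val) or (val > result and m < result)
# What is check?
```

Trace:
`m = 6` → m = 6
`val = 23` → val = 23
`result = 6` → result = 6
`check = (m > val) or (val > result and m < result)` → check = False
So check = False

Answer: False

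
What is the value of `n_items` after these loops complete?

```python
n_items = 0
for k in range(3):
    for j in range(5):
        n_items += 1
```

3 * 5 = 15
`n_items` takes the values: 0 → 1 → 2 → 3 → 4 → 5 → 6 → 7 → 8 → 9 → 10 → 11 → 12 → 13 → 14 → 15

Answer: 15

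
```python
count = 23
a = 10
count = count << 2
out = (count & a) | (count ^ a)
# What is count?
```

Trace:
`count = 23` → count = 23
`a = 10` → a = 10
`count = count << 2` → count = 92
`out = (count & a) | (count ^ a)` → out = 94
So count = 92

Answer: 92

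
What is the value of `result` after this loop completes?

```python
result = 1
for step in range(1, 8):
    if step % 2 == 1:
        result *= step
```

Product of odd numbers 1 to 7
`result` takes the values: 1 → 3 → 15 → 105

Answer: 105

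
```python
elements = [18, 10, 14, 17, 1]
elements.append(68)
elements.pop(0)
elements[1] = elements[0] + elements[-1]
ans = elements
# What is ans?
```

Trace:
`elements = [18, 10, 14, 17, 1]` → elements = [18, 10, 14, 17, 1]
`elements.append(68)` → elements = [18, 10, 14, 17, 1, 68]
`elements.pop(0)` → elements = [10, 14, 17, 1, 68]
`elements[1] = elements[0] + elements[-1]` → elements = [10, 78, 17, 1, 68]
`ans = elements` → ans = [10, 78, 17, 1, 68]
So ans = [10, 78, 17, 1, 68]

Answer: [10, 78, 17, 1, 68]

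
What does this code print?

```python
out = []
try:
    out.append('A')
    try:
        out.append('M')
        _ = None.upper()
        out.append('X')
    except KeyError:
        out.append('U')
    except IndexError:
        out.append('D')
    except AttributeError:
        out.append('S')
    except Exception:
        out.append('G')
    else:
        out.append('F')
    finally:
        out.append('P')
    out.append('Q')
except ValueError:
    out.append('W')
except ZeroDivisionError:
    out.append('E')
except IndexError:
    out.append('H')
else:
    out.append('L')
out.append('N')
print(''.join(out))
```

Execution trace: 'A' (try body) → 'M' (inner try body) → 'S' (inner except AttributeError) → 'P' (inner finally) → 'Q' (try body, no exception) → 'L' (else) → 'N' (after the try/except). Output: AMSPQLN

Answer: AMSPQLN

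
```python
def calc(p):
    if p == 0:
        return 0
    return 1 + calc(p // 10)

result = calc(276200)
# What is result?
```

Count of digits of 276200: 6

Answer: 6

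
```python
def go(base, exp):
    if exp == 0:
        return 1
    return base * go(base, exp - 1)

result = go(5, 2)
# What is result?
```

go(5, 2) = 5 * 5 = 25

Answer: 25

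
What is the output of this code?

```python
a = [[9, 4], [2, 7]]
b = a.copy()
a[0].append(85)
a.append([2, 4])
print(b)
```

Key concept: shallow copy with nested lists.
Step by step:
`a = [[9, 4], [2, 7]]` → a = [[9, 4], [2, 7]]
`b = a.copy()` → b = [[9, 4], [2, 7]]
`a[0].append(85)` → a = [[9, 4, 85], [2, 7]]; b = [[9, 4, 85], [2, 7]]
`a.append([2, 4])` → a = [[9, 4, 85], [2, 7], [2, 4]]
`print(b)` → prints [[9, 4, 85], [2, 7]]

Answer: [[9, 4, 85], [2, 7]]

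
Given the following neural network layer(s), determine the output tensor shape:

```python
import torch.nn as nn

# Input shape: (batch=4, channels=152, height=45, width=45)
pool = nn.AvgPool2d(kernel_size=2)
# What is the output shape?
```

Input: (4, 152, 45, 45) -> Output: (4, 152, 22, 22)

Answer: (4, 152, 22, 22)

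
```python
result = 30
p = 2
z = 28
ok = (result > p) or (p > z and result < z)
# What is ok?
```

Trace:
`result = 30` → result = 30
`p = 2` → p = 2
`z = 28` → z = 28
`ok = (result > p) or (p > z and result < z)` → ok = True
So ok = True

Answer: True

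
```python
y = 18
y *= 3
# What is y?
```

Trace:
`y = 18` → y = 18
`y *= 3` → y = 54
So y = 54

Answer: 54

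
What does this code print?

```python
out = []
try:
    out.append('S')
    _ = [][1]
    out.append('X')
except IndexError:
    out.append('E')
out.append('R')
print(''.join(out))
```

Execution trace: 'S' (try body) → 'E' (except IndexError) → 'R' (after the try/except). Output: SER

Answer: SER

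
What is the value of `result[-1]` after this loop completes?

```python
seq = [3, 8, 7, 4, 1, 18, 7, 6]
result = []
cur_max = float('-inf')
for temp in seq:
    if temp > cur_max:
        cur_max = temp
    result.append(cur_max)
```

Running max ends at 18
`result` takes the values: [] → [3] → [3, 8] → [3, 8, 8] → [3, 8, 8, 8] → [3, 8, 8, 8, 8] → [3, 8, 8, 8, 8, 18] → [3, 8, 8, 8, 8, 18, 18] → [3, 8, 8, 8, 8, 18, 18, 18]
So `result[-1]` = 18

Answer: 18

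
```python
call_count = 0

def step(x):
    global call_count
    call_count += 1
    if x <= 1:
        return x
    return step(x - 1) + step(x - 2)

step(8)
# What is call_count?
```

Calls(x) = 1 + Calls(x-1) + Calls(x-2); Calls(0)=Calls(1)=1. For x=8 this gives 67.

Answer: 67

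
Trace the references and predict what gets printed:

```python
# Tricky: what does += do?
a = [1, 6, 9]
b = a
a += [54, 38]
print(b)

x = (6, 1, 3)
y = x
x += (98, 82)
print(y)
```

Key concept: += behavior differs for mutable vs immutable.
Step by step:
`a = [1, 6, 9]` → a = [1, 6, 9]
`b = a` → b = [1, 6, 9] (same object as a)
`a += [54, 38]` → a = [1, 6, 9, 54, 38] (same object as b); b = [1, 6, 9, 54, 38] (same object as a)
`print(b)` → prints [1, 6, 9, 54, 38]
`x = (6, 1, 3)` → x = (6, 1, 3)
`y = x` → y = (6, 1, 3)
`x += (98, 82)` → x = (6, 1, 3, 98, 82)
`print(y)` → prints (6, 1, 3)

Answer:
[1, 6, 9, 54, 38]
(6, 1, 3)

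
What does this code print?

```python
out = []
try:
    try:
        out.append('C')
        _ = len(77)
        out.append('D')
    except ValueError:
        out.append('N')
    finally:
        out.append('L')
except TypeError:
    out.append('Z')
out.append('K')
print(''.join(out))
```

Execution trace: 'C' (try body) → 'L' (finally) → 'Z' (outer except TypeError) → 'K' (after the try/except). Output: CLZK

Answer: CLZK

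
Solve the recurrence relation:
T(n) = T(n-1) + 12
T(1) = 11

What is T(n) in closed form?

Unrolling: T(n) = T(1) + 12·(n-1) = 11 + 12(n-1) = 12n - 1.

Answer: T(n) = 12n - 1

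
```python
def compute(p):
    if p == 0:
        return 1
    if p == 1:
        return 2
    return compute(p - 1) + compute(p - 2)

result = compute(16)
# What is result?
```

Build up from base cases: compute(0)=1, compute(1)=2, compute(2)=3, compute(3)=5, compute(4)=8, compute(5)=13, compute(6)=21, ..., compute(16)=2584

Answer: 2584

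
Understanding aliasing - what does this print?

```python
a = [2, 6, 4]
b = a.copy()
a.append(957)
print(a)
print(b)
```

Key concept: list.copy() creates independent copy.
Step by step:
`a = [2, 6, 4]` → a = [2, 6, 4]
`b = a.copy()` → b = [2, 6, 4]
`a.append(957)` → a = [2, 6, 4, 957]
`print(a)` → prints [2, 6, 4, 957]
`print(b)` → prints [2, 6, 4]

Answer:
[2, 6, 4, 957]
[2, 6, 4]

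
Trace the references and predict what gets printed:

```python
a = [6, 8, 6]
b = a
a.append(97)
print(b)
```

Key concept: basic list aliasing.
Step by step:
`a = [6, 8, 6]` → a = [6, 8, 6]
`b = a` → b = [6, 8, 6] (same object as a)
`a.append(97)` → a = [6, 8, 6, 97] (same object as b); b = [6, 8, 6, 97] (same object as a)
`print(b)` → prints [6, 8, 6, 97]

Answer: [6, 8, 6, 97]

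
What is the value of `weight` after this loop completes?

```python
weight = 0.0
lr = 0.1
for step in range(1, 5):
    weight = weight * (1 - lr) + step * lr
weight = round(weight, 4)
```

Moving average with lr=0.1
`weight` takes the values: 0.0 → 0.1 → 0.29 → 0.561 → 0.9049

Answer: 0.9049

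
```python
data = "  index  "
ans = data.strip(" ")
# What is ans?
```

Trace:
`data = "  index  "` → data = '  index  '
`ans = data.strip(" ")` → ans = 'index'
So ans = 'index'

Answer: 'index'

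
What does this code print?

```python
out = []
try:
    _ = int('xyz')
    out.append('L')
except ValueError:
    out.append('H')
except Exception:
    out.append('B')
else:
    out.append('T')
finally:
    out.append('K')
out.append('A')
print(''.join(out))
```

Execution trace: 'H' (except ValueError) → 'K' (finally) → 'A' (after the try/except). Output: HKA

Answer: HKA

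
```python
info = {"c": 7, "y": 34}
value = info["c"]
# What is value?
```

Trace:
`info = {"c": 7, "y": 34}` → info = {'c': 7, 'y': 34}
`value = info["c"]` → value = 7
So value = 7

Answer: 7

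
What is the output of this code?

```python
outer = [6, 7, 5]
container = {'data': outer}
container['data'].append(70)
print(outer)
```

Key concept: dict holds reference to list.
Step by step:
`outer = [6, 7, 5]` → outer = [6, 7, 5]
`container = {'data': outer}` → container = {'data': [6, 7, 5]}
`container['data'].append(70)` → outer = [6, 7, 5, 70]; container = {'data': [6, 7, 5, 70]}
`print(outer)` → prints [6, 7, 5, 70]

Answer: [6, 7, 5, 70]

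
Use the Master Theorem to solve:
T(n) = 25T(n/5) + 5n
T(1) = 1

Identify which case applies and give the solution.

a=25, b=5, f(n)=5n. log_5(25) = 2. Since c=1 < 2, Case 1 applies: T(n) = Θ(n^log_b(a)) = O(n^2).

Answer: O(n^2) - Case 1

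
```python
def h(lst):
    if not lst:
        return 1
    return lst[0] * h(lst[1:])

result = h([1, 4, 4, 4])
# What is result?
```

Product over [1, 4, 4, 4] = 1 * 4 * 4 * 4 = 64

Answer: 64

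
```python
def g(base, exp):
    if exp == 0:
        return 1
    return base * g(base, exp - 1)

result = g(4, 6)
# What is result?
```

g(4, 6) = 4 * 4 * 4 * 4 * 4 * 4 = 4096

Answer: 4096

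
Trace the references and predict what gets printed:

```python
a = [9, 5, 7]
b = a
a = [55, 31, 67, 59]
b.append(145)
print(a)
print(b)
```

Key concept: rebinding vs mutation: a is rebound to a new list, b still points at the original.
Step by step:
`a = [9, 5, 7]` → a = [9, 5, 7]
`b = a` → b = [9, 5, 7] (same object as a)
`a = [55, 31, 67, 59]` → a = [55, 31, 67, 59]
`b.append(145)` → b = [9, 5, 7, 145]
`print(a)` → prints [55, 31, 67, 59]
`print(b)` → prints [9, 5, 7, 145]

Answer:
[55, 31, 67, 59]
[9, 5, 7, 145]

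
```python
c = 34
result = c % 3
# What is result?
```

Trace:
`c = 34` → c = 34
`result = c % 3` → result = 1
So result = 1

Answer: 1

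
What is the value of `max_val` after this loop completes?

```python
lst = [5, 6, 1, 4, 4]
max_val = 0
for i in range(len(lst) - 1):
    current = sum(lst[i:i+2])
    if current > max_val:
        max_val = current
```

Max sum of 2-element window in [5, 6, 1, 4, 4]
`max_val` takes the values: 0 → 11

Answer: 11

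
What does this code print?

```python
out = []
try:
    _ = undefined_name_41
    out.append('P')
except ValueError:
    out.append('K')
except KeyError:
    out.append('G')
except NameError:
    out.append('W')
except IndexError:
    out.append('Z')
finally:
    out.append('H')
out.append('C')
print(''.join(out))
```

Execution trace: 'W' (except NameError) → 'H' (finally) → 'C' (after the try/except). Output: WHC

Answer: WHC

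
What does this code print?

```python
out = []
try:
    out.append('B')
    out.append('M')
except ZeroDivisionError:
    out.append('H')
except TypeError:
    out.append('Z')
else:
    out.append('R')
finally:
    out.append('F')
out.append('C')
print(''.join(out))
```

Execution trace: 'B' (try body) → 'M' (try body, no exception) → 'R' (else) → 'F' (finally) → 'C' (after the try/except). Output: BMRFC

Answer: BMRFC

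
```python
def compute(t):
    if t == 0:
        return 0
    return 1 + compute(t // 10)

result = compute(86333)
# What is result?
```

Count of digits of 86333: 5

Answer: 5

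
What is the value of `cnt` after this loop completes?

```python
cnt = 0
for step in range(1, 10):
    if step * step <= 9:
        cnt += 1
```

Count numbers where step² ≤ 9
`cnt` takes the values: 0 → 1 → 2 → 3

Answer: 3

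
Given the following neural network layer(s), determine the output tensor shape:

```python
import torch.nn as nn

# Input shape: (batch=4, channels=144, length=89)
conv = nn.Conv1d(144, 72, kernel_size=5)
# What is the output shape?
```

Input: (4, 144, 89) -> Output: (4, 72, 85)

Answer: (4, 72, 85)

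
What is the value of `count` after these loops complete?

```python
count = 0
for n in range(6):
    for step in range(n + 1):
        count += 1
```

Triangle: 1 + 2 + ... + 6
`count` takes the values: 0 → 1 → 2 → 3 → 4 → 5 → 6 → 7 → 8 → 9 → 10 → 11 → 12 → 13 → 14 → 15 → 16 → 17 → 18 → 19 → 20 → 21

Answer: 21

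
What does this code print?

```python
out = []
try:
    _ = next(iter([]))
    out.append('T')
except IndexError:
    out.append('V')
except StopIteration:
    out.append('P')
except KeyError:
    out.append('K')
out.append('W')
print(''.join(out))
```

Execution trace: 'P' (except StopIteration) → 'W' (after the try/except). Output: PW

Answer: PW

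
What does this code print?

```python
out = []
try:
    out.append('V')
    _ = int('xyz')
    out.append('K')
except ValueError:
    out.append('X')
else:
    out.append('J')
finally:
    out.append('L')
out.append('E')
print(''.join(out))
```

Execution trace: 'V' (try body) → 'X' (except ValueError) → 'L' (finally) → 'E' (after the try/except). Output: VXLE

Answer: VXLE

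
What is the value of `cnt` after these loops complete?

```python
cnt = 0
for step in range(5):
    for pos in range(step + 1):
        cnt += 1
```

Triangle: 1 + 2 + ... + 5
`cnt` takes the values: 0 → 1 → 2 → 3 → 4 → 5 → 6 → 7 → 8 → 9 → 10 → 11 → 12 → 13 → 14 → 15

Answer: 15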